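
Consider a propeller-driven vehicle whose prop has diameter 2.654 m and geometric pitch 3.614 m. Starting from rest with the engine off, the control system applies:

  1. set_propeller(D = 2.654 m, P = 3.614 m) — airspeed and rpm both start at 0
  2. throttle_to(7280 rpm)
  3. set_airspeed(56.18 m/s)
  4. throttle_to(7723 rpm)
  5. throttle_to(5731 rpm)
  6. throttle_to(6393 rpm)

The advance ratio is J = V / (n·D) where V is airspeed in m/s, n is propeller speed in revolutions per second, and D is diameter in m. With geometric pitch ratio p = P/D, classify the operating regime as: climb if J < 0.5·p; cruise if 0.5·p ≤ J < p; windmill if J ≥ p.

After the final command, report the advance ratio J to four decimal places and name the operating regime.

set_propeller: D = 2.654 m, P = 3.614 m (p = P/D = 1.361718); state ← (V=0, rpm=0)
throttle_to(7280): rpm ← 7280
set_airspeed(56.18): V ← 56.18 m/s
throttle_to(7723): rpm ← 7723
throttle_to(5731): rpm ← 5731
throttle_to(6393): rpm ← 6393
final state: V = 56.18 m/s, rpm = 6393 → n = rpm/60 = 106.550000 rev/s
J = V / (n·D) = 56.18 / (106.550000 × 2.654) = 0.198668
regime bands: climb J<0.6809 | cruise [0.6809, 1.3617) | windmill J≥1.3617
J = 0.1987 → climb

J = 0.1987, regime = climb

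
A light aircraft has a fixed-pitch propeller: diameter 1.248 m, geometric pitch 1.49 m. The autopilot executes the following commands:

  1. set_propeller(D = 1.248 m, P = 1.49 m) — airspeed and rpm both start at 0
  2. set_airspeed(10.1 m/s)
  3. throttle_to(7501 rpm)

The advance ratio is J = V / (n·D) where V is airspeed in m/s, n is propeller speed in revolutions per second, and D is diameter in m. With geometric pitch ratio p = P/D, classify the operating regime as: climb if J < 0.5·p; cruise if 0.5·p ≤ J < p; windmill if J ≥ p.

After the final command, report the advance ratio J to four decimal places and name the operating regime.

J = 0.0647, regime = climb

set_propeller: D = 1.248 m, P = 1.49 m (p = P/D = 1.193910); state ← (V=0, rpm=0)
set_airspeed(10.1): V ← 10.1 m/s
throttle_to(7501): rpm ← 7501
final state: V = 10.1 m/s, rpm = 7501 → n = rpm/60 = 125.016667 rev/s
J = V / (n·D) = 10.1 / (125.016667 × 1.248) = 0.064735
regime bands: climb J<0.5970 | cruise [0.5970, 1.1939) | windmill J≥1.1939
J = 0.0647 → climb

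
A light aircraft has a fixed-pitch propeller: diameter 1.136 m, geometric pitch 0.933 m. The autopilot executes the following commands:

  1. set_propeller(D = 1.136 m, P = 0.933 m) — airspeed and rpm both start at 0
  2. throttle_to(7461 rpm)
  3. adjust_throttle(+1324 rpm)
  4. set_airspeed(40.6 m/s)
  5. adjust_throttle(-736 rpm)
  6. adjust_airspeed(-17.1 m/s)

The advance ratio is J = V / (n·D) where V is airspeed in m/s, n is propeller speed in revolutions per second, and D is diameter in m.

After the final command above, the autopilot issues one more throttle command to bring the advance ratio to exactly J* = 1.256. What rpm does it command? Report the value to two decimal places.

rpm = 988.21

set_propeller: D = 1.136 m, P = 0.933 m (p = P/D = 0.821303); state ← (V=0, rpm=0)
throttle_to(7461): rpm ← 7461
adjust_throttle(+1324): rpm ← 7461 +1324 = 8785
set_airspeed(40.6): V ← 40.6 m/s
adjust_throttle(-736): rpm ← 8785 -736 = 8049
adjust_airspeed(-17.1): V ← 40.6 -17.1 = 23.5 m/s
final state: V = 23.5 m/s, rpm = 8049 → n = rpm/60 = 134.150000 rev/s
target J* = 1.256; solve J* = V/(n·D) for n: n = V/(J*·D) = 23.5/(1.256 × 1.136) = 16.470239 rev/s
rpm = 60·n = 988.214318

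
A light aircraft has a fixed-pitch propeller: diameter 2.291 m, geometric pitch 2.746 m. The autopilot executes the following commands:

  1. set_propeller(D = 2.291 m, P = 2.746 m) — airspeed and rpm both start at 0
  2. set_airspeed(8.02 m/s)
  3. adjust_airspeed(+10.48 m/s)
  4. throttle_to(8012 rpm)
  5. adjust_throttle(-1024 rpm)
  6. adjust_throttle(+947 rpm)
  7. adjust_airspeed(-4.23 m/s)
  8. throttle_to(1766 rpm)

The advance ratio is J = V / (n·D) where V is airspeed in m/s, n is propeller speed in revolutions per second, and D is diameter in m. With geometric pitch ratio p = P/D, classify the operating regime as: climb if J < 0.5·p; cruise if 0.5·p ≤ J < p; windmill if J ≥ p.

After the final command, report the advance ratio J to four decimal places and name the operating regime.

J = 0.2116, regime = climb

set_propeller: D = 2.291 m, P = 2.746 m (p = P/D = 1.198603); state ← (V=0, rpm=0)
set_airspeed(8.02): V ← 8.02 m/s
adjust_airspeed(+10.48): V ← 8.02 +10.48 = 18.5 m/s
throttle_to(8012): rpm ← 8012
adjust_throttle(-1024): rpm ← 8012 -1024 = 6988
adjust_throttle(+947): rpm ← 6988 +947 = 7935
adjust_airspeed(-4.23): V ← 18.5 -4.23 = 14.27 m/s
throttle_to(1766): rpm ← 1766
final state: V = 14.27 m/s, rpm = 1766 → n = rpm/60 = 29.433333 rev/s
J = V / (n·D) = 14.27 / (29.433333 × 2.291) = 0.211621
regime bands: climb J<0.5993 | cruise [0.5993, 1.1986) | windmill J≥1.1986
J = 0.2116 → climb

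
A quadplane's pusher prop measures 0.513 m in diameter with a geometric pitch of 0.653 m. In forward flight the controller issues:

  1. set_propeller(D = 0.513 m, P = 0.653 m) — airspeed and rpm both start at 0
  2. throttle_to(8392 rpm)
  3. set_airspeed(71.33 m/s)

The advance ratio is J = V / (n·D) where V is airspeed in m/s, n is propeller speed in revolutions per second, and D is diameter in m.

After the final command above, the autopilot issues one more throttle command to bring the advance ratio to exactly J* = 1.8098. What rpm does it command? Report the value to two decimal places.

rpm = 4609.73

set_propeller: D = 0.513 m, P = 0.653 m (p = P/D = 1.272904); state ← (V=0, rpm=0)
throttle_to(8392): rpm ← 8392
set_airspeed(71.33): V ← 71.33 m/s
final state: V = 71.33 m/s, rpm = 8392 → n = rpm/60 = 139.866667 rev/s
target J* = 1.8098; solve J* = V/(n·D) for n: n = V/(J*·D) = 71.33/(1.8098 × 0.513) = 76.828840 rev/s
rpm = 60·n = 4609.730389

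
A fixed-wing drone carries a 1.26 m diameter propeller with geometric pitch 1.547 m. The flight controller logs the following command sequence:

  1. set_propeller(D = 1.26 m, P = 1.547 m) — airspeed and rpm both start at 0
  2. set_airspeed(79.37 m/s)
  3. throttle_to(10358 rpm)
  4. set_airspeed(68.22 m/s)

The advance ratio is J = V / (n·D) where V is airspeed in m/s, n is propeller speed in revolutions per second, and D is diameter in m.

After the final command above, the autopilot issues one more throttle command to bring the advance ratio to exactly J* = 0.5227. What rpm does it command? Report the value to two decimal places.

rpm = 6214.98

set_propeller: D = 1.26 m, P = 1.547 m (p = P/D = 1.227778); state ← (V=0, rpm=0)
set_airspeed(79.37): V ← 79.37 m/s
throttle_to(10358): rpm ← 10358
set_airspeed(68.22): V ← 68.22 m/s
final state: V = 68.22 m/s, rpm = 10358 → n = rpm/60 = 172.633333 rev/s
target J* = 0.5227; solve J* = V/(n·D) for n: n = V/(J*·D) = 68.22/(0.5227 × 1.26) = 103.583044 rev/s
rpm = 60·n = 6214.982645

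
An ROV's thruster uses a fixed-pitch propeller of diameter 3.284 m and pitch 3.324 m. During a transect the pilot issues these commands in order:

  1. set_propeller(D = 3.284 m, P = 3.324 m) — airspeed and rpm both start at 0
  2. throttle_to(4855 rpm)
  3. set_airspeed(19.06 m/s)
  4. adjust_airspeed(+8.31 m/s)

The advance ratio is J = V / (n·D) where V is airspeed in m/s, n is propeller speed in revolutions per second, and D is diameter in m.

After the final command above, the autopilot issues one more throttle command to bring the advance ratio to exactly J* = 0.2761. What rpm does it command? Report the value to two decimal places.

rpm = 1811.16

set_propeller: D = 3.284 m, P = 3.324 m (p = P/D = 1.012180); state ← (V=0, rpm=0)
throttle_to(4855): rpm ← 4855
set_airspeed(19.06): V ← 19.06 m/s
adjust_airspeed(+8.31): V ← 19.06 +8.31 = 27.37 m/s
final state: V = 27.37 m/s, rpm = 4855 → n = rpm/60 = 80.916667 rev/s
target J* = 0.2761; solve J* = V/(n·D) for n: n = V/(J*·D) = 27.37/(0.2761 × 3.284) = 30.185977 rev/s
rpm = 60·n = 1811.158643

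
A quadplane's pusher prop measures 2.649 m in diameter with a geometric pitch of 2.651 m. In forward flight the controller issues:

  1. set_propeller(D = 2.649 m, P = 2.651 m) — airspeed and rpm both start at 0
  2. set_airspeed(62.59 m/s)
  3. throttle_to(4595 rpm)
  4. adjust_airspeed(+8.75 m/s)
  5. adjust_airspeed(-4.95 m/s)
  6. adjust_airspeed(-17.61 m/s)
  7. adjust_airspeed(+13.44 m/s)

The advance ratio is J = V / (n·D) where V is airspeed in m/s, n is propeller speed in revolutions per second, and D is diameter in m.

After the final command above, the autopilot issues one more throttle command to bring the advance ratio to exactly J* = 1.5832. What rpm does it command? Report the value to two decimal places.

set_propeller: D = 2.649 m, P = 2.651 m (p = P/D = 1.000755); state ← (V=0, rpm=0)
set_airspeed(62.59): V ← 62.59 m/s
throttle_to(4595): rpm ← 4595
adjust_airspeed(+8.75): V ← 62.59 +8.75 = 71.34 m/s
adjust_airspeed(-4.95): V ← 71.34 -4.95 = 66.39 m/s
adjust_airspeed(-17.61): V ← 66.39 -17.61 = 48.78 m/s
adjust_airspeed(+13.44): V ← 48.78 +13.44 = 62.22 m/s
final state: V = 62.22 m/s, rpm = 4595 → n = rpm/60 = 76.583333 rev/s
target J* = 1.5832; solve J* = V/(n·D) for n: n = V/(J*·D) = 62.22/(1.5832 × 2.649) = 14.835844 rev/s
rpm = 60·n = 890.150659

rpm = 890.15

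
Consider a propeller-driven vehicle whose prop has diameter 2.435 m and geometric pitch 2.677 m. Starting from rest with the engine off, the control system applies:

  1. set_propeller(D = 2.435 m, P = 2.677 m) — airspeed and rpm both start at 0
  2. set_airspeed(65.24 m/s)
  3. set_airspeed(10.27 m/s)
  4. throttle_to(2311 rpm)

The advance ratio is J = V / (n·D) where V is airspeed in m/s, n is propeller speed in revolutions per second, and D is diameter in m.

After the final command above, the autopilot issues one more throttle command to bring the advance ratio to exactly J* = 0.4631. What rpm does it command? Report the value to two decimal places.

rpm = 546.45

set_propeller: D = 2.435 m, P = 2.677 m (p = P/D = 1.099384); state ← (V=0, rpm=0)
set_airspeed(65.24): V ← 65.24 m/s
set_airspeed(10.27): V ← 10.27 m/s
throttle_to(2311): rpm ← 2311
final state: V = 10.27 m/s, rpm = 2311 → n = rpm/60 = 38.516667 rev/s
target J* = 0.4631; solve J* = V/(n·D) for n: n = V/(J*·D) = 10.27/(0.4631 × 2.435) = 9.107448 rev/s
rpm = 60·n = 546.446876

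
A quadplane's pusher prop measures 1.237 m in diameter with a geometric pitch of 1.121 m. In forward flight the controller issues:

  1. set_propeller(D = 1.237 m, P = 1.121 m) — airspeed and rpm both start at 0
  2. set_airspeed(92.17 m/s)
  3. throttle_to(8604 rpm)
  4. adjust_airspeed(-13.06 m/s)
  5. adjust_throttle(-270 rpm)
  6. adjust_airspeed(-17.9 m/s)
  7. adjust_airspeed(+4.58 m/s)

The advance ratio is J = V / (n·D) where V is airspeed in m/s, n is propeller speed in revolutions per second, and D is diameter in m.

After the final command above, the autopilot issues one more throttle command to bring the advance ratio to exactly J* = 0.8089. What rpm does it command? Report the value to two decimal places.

rpm = 3945.00

set_propeller: D = 1.237 m, P = 1.121 m (p = P/D = 0.906225); state ← (V=0, rpm=0)
set_airspeed(92.17): V ← 92.17 m/s
throttle_to(8604): rpm ← 8604
adjust_airspeed(-13.06): V ← 92.17 -13.06 = 79.11 m/s
adjust_throttle(-270): rpm ← 8604 -270 = 8334
adjust_airspeed(-17.9): V ← 79.11 -17.9 = 61.21 m/s
adjust_airspeed(+4.58): V ← 61.21 +4.58 = 65.79 m/s
final state: V = 65.79 m/s, rpm = 8334 → n = rpm/60 = 138.900000 rev/s
target J* = 0.8089; solve J* = V/(n·D) for n: n = V/(J*·D) = 65.79/(0.8089 × 1.237) = 65.749939 rev/s
rpm = 60·n = 3944.996314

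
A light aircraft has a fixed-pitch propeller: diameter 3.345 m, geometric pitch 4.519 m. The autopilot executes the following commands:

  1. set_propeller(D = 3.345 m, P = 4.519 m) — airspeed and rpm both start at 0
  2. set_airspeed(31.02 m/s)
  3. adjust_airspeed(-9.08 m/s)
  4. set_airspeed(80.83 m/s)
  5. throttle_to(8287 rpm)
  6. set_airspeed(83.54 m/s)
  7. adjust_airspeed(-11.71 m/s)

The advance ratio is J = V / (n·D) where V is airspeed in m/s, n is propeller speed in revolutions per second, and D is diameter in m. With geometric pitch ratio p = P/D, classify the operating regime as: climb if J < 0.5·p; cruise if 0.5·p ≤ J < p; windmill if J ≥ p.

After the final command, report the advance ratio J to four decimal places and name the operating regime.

J = 0.1555, regime = climb

set_propeller: D = 3.345 m, P = 4.519 m (p = P/D = 1.350972); state ← (V=0, rpm=0)
set_airspeed(31.02): V ← 31.02 m/s
adjust_airspeed(-9.08): V ← 31.02 -9.08 = 21.94 m/s
set_airspeed(80.83): V ← 80.83 m/s
throttle_to(8287): rpm ← 8287
set_airspeed(83.54): V ← 83.54 m/s
adjust_airspeed(-11.71): V ← 83.54 -11.71 = 71.83 m/s
final state: V = 71.83 m/s, rpm = 8287 → n = rpm/60 = 138.116667 rev/s
J = V / (n·D) = 71.83 / (138.116667 × 3.345) = 0.155476
regime bands: climb J<0.6755 | cruise [0.6755, 1.3510) | windmill J≥1.3510
J = 0.1555 → climb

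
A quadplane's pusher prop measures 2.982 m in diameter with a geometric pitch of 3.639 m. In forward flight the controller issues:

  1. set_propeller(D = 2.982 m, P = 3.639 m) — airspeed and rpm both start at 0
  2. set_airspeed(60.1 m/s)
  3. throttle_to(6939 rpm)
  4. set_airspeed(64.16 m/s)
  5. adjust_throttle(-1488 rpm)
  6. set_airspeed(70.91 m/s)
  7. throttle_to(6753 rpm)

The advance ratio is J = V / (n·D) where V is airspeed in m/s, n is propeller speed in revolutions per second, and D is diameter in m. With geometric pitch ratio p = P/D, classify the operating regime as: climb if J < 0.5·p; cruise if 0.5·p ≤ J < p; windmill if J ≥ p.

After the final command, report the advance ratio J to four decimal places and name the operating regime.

set_propeller: D = 2.982 m, P = 3.639 m (p = P/D = 1.220322); state ← (V=0, rpm=0)
set_airspeed(60.1): V ← 60.1 m/s
throttle_to(6939): rpm ← 6939
set_airspeed(64.16): V ← 64.16 m/s
adjust_throttle(-1488): rpm ← 6939 -1488 = 5451
set_airspeed(70.91): V ← 70.91 m/s
throttle_to(6753): rpm ← 6753
final state: V = 70.91 m/s, rpm = 6753 → n = rpm/60 = 112.550000 rev/s
J = V / (n·D) = 70.91 / (112.550000 × 2.982) = 0.211278
regime bands: climb J<0.6102 | cruise [0.6102, 1.2203) | windmill J≥1.2203
J = 0.2113 → climb

J = 0.2113, regime = climb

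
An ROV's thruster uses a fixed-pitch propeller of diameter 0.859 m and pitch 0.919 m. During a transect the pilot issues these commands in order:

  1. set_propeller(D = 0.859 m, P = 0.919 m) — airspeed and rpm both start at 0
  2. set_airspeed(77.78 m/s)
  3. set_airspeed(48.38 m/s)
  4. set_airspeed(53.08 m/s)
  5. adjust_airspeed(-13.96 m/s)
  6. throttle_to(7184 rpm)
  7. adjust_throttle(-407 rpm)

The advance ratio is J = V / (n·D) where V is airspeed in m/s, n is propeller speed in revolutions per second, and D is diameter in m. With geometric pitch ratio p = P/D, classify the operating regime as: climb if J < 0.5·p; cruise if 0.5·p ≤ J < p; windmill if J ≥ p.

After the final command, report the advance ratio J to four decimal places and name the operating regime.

J = 0.4032, regime = climb

set_propeller: D = 0.859 m, P = 0.919 m (p = P/D = 1.069849); state ← (V=0, rpm=0)
set_airspeed(77.78): V ← 77.78 m/s
set_airspeed(48.38): V ← 48.38 m/s
set_airspeed(53.08): V ← 53.08 m/s
adjust_airspeed(-13.96): V ← 53.08 -13.96 = 39.12 m/s
throttle_to(7184): rpm ← 7184
adjust_throttle(-407): rpm ← 7184 -407 = 6777
final state: V = 39.12 m/s, rpm = 6777 → n = rpm/60 = 112.950000 rev/s
J = V / (n·D) = 39.12 / (112.950000 × 0.859) = 0.403199
regime bands: climb J<0.5349 | cruise [0.5349, 1.0698) | windmill J≥1.0698
J = 0.4032 → climb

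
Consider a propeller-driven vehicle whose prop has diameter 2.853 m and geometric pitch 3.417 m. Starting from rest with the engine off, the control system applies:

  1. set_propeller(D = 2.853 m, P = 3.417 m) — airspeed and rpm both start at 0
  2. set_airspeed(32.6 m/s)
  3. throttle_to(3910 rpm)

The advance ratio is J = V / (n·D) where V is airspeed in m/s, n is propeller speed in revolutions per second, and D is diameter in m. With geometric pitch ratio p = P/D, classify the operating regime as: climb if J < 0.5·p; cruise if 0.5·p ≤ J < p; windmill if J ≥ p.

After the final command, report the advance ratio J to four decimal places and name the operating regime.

set_propeller: D = 2.853 m, P = 3.417 m (p = P/D = 1.197687); state ← (V=0, rpm=0)
set_airspeed(32.6): V ← 32.6 m/s
throttle_to(3910): rpm ← 3910
final state: V = 32.6 m/s, rpm = 3910 → n = rpm/60 = 65.166667 rev/s
J = V / (n·D) = 32.6 / (65.166667 × 2.853) = 0.175344
regime bands: climb J<0.5988 | cruise [0.5988, 1.1977) | windmill J≥1.1977
J = 0.1753 → climb

J = 0.1753, regime = climb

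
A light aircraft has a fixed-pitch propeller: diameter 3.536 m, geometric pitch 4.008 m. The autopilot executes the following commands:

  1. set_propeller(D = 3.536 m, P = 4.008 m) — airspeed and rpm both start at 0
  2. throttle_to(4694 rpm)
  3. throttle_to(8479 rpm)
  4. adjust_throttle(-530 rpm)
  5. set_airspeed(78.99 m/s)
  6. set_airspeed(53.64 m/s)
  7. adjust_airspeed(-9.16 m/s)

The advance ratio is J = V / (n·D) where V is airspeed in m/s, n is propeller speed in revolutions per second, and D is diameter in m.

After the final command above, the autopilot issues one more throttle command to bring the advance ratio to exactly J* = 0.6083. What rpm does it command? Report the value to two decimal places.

set_propeller: D = 3.536 m, P = 4.008 m (p = P/D = 1.133484); state ← (V=0, rpm=0)
throttle_to(4694): rpm ← 4694
throttle_to(8479): rpm ← 8479
adjust_throttle(-530): rpm ← 8479 -530 = 7949
set_airspeed(78.99): V ← 78.99 m/s
set_airspeed(53.64): V ← 53.64 m/s
adjust_airspeed(-9.16): V ← 53.64 -9.16 = 44.48 m/s
final state: V = 44.48 m/s, rpm = 7949 → n = rpm/60 = 132.483333 rev/s
target J* = 0.6083; solve J* = V/(n·D) for n: n = V/(J*·D) = 44.48/(0.6083 × 3.536) = 20.679246 rev/s
rpm = 60·n = 1240.754778

rpm = 1240.75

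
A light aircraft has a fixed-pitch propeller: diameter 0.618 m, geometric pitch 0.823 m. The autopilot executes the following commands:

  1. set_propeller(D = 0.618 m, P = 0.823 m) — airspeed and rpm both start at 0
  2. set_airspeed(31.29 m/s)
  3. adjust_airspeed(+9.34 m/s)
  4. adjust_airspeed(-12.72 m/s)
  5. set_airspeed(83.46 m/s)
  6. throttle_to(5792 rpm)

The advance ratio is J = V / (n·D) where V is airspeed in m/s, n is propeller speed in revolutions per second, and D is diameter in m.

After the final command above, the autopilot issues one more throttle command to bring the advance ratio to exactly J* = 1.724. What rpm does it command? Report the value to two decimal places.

rpm = 4700.07

set_propeller: D = 0.618 m, P = 0.823 m (p = P/D = 1.331715); state ← (V=0, rpm=0)
set_airspeed(31.29): V ← 31.29 m/s
adjust_airspeed(+9.34): V ← 31.29 +9.34 = 40.63 m/s
adjust_airspeed(-12.72): V ← 40.63 -12.72 = 27.91 m/s
set_airspeed(83.46): V ← 83.46 m/s
throttle_to(5792): rpm ← 5792
final state: V = 83.46 m/s, rpm = 5792 → n = rpm/60 = 96.533333 rev/s
target J* = 1.724; solve J* = V/(n·D) for n: n = V/(J*·D) = 83.46/(1.724 × 0.618) = 78.334422 rev/s
rpm = 60·n = 4700.065326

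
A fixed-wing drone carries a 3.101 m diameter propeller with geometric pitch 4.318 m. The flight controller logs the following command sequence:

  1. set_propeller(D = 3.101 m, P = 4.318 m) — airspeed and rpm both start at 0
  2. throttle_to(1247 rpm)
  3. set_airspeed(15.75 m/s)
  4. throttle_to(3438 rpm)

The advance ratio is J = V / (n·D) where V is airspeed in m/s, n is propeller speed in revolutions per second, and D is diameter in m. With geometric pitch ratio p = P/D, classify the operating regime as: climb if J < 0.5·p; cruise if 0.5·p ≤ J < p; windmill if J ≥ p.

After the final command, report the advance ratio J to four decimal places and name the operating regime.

J = 0.0886, regime = climb

set_propeller: D = 3.101 m, P = 4.318 m (p = P/D = 1.392454); state ← (V=0, rpm=0)
throttle_to(1247): rpm ← 1247
set_airspeed(15.75): V ← 15.75 m/s
throttle_to(3438): rpm ← 3438
final state: V = 15.75 m/s, rpm = 3438 → n = rpm/60 = 57.300000 rev/s
J = V / (n·D) = 15.75 / (57.300000 × 3.101) = 0.088639
regime bands: climb J<0.6962 | cruise [0.6962, 1.3925) | windmill J≥1.3925
J = 0.0886 → climb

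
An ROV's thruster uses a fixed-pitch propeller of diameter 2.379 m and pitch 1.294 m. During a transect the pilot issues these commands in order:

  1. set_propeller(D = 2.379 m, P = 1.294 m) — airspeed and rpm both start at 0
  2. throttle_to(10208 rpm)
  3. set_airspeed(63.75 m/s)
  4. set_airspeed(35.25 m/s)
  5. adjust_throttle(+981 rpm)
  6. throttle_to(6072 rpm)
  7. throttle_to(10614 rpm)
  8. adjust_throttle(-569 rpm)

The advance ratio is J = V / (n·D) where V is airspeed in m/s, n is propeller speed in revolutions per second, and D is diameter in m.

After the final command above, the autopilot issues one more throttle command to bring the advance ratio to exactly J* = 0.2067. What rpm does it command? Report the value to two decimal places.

rpm = 4301.06

set_propeller: D = 2.379 m, P = 1.294 m (p = P/D = 0.543926); state ← (V=0, rpm=0)
throttle_to(10208): rpm ← 10208
set_airspeed(63.75): V ← 63.75 m/s
set_airspeed(35.25): V ← 35.25 m/s
adjust_throttle(+981): rpm ← 10208 +981 = 11189
throttle_to(6072): rpm ← 6072
throttle_to(10614): rpm ← 10614
adjust_throttle(-569): rpm ← 10614 -569 = 10045
final state: V = 35.25 m/s, rpm = 10045 → n = rpm/60 = 167.416667 rev/s
target J* = 0.2067; solve J* = V/(n·D) for n: n = V/(J*·D) = 35.25/(0.2067 × 2.379) = 71.684325 rev/s
rpm = 60·n = 4301.059525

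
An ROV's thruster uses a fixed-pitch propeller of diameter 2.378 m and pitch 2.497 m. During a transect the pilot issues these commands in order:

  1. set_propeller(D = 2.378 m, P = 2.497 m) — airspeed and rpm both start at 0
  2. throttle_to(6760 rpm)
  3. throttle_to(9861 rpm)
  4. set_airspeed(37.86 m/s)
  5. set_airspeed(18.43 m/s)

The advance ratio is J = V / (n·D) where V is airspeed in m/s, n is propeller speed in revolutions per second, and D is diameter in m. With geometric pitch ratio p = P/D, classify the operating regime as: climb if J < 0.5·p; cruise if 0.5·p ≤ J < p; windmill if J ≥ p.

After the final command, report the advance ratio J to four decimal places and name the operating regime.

J = 0.0472, regime = climb

set_propeller: D = 2.378 m, P = 2.497 m (p = P/D = 1.050042); state ← (V=0, rpm=0)
throttle_to(6760): rpm ← 6760
throttle_to(9861): rpm ← 9861
set_airspeed(37.86): V ← 37.86 m/s
set_airspeed(18.43): V ← 18.43 m/s
final state: V = 18.43 m/s, rpm = 9861 → n = rpm/60 = 164.350000 rev/s
J = V / (n·D) = 18.43 / (164.350000 × 2.378) = 0.047157
regime bands: climb J<0.5250 | cruise [0.5250, 1.0500) | windmill J≥1.0500
J = 0.0472 → climb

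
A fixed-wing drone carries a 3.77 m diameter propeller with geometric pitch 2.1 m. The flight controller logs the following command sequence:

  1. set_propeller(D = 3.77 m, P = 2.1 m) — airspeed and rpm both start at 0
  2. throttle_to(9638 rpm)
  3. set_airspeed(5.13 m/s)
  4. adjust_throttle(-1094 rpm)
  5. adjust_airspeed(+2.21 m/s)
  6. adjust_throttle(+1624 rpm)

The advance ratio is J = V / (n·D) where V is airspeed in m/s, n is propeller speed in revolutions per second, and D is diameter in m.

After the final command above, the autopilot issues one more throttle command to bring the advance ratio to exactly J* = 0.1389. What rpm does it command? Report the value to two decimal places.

set_propeller: D = 3.77 m, P = 2.1 m (p = P/D = 0.557029); state ← (V=0, rpm=0)
throttle_to(9638): rpm ← 9638
set_airspeed(5.13): V ← 5.13 m/s
adjust_throttle(-1094): rpm ← 9638 -1094 = 8544
adjust_airspeed(+2.21): V ← 5.13 +2.21 = 7.34 m/s
adjust_throttle(+1624): rpm ← 8544 +1624 = 10168
final state: V = 7.34 m/s, rpm = 10168 → n = rpm/60 = 169.466667 rev/s
target J* = 0.1389; solve J* = V/(n·D) for n: n = V/(J*·D) = 7.34/(0.1389 × 3.77) = 14.016916 rev/s
rpm = 60·n = 841.014947

rpm = 841.01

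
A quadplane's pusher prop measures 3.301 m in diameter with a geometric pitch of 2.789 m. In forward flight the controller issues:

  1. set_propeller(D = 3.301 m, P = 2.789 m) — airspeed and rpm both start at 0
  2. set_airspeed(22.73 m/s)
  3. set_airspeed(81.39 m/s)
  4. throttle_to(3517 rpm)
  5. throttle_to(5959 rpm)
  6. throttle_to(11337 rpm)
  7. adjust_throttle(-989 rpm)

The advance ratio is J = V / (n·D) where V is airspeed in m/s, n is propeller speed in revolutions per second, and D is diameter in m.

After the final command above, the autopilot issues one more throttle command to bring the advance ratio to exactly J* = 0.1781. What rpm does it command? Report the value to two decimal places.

set_propeller: D = 3.301 m, P = 2.789 m (p = P/D = 0.844895); state ← (V=0, rpm=0)
set_airspeed(22.73): V ← 22.73 m/s
set_airspeed(81.39): V ← 81.39 m/s
throttle_to(3517): rpm ← 3517
throttle_to(5959): rpm ← 5959
throttle_to(11337): rpm ← 11337
adjust_throttle(-989): rpm ← 11337 -989 = 10348
final state: V = 81.39 m/s, rpm = 10348 → n = rpm/60 = 172.466667 rev/s
target J* = 0.1781; solve J* = V/(n·D) for n: n = V/(J*·D) = 81.39/(0.1781 × 3.301) = 138.440004 rev/s
rpm = 60·n = 8306.400269

rpm = 8306.40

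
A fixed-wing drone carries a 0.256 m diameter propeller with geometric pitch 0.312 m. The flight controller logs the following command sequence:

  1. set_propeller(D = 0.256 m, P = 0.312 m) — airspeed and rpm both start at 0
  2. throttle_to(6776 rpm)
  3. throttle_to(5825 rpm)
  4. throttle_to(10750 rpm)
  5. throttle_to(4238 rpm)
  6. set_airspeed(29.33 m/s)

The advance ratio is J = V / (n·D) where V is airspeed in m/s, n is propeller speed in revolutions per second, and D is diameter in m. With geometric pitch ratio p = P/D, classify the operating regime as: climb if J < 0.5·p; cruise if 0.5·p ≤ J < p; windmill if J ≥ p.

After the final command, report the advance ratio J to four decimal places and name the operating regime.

set_propeller: D = 0.256 m, P = 0.312 m (p = P/D = 1.218750); state ← (V=0, rpm=0)
throttle_to(6776): rpm ← 6776
throttle_to(5825): rpm ← 5825
throttle_to(10750): rpm ← 10750
throttle_to(4238): rpm ← 4238
set_airspeed(29.33): V ← 29.33 m/s
final state: V = 29.33 m/s, rpm = 4238 → n = rpm/60 = 70.633333 rev/s
J = V / (n·D) = 29.33 / (70.633333 × 0.256) = 1.622043
regime bands: climb J<0.6094 | cruise [0.6094, 1.2188) | windmill J≥1.2188
J = 1.6220 → windmill

J = 1.6220, regime = windmill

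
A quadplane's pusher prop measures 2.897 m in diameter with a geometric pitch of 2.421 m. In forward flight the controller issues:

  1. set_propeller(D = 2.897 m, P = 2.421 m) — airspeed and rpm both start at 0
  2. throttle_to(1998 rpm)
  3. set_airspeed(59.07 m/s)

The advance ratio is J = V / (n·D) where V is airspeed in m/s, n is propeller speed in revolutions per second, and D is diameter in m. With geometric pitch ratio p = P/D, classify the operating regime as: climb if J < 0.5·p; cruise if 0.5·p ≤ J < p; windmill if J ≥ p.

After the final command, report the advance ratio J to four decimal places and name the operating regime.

set_propeller: D = 2.897 m, P = 2.421 m (p = P/D = 0.835692); state ← (V=0, rpm=0)
throttle_to(1998): rpm ← 1998
set_airspeed(59.07): V ← 59.07 m/s
final state: V = 59.07 m/s, rpm = 1998 → n = rpm/60 = 33.300000 rev/s
J = V / (n·D) = 59.07 / (33.300000 × 2.897) = 0.612314
regime bands: climb J<0.4178 | cruise [0.4178, 0.8357) | windmill J≥0.8357
J = 0.6123 → cruise

J = 0.6123, regime = cruise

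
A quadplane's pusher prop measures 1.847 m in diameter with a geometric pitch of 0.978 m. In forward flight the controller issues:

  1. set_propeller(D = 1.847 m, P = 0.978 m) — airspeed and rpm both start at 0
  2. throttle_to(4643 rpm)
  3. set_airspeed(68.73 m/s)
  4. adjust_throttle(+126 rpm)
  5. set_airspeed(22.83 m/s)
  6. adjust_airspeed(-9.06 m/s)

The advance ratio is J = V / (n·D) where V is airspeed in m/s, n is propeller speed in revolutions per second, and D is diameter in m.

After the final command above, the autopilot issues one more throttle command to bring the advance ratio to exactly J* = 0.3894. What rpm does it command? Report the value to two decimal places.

set_propeller: D = 1.847 m, P = 0.978 m (p = P/D = 0.529507); state ← (V=0, rpm=0)
throttle_to(4643): rpm ← 4643
set_airspeed(68.73): V ← 68.73 m/s
adjust_throttle(+126): rpm ← 4643 +126 = 4769
set_airspeed(22.83): V ← 22.83 m/s
adjust_airspeed(-9.06): V ← 22.83 -9.06 = 13.77 m/s
final state: V = 13.77 m/s, rpm = 4769 → n = rpm/60 = 79.483333 rev/s
target J* = 0.3894; solve J* = V/(n·D) for n: n = V/(J*·D) = 13.77/(0.3894 × 1.847) = 19.145693 rev/s
rpm = 60·n = 1148.741598

rpm = 1148.74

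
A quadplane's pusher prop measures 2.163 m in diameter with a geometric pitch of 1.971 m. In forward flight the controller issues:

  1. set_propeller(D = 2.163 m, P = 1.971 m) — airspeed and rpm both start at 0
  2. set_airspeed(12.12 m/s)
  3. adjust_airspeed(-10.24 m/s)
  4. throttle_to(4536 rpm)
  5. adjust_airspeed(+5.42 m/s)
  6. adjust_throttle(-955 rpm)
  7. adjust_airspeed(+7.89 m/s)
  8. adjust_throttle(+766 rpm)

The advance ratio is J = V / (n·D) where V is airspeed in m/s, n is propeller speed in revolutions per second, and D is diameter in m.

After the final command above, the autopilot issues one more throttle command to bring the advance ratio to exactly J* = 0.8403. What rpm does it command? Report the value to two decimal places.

rpm = 501.44

set_propeller: D = 2.163 m, P = 1.971 m (p = P/D = 0.911234); state ← (V=0, rpm=0)
set_airspeed(12.12): V ← 12.12 m/s
adjust_airspeed(-10.24): V ← 12.12 -10.24 = 1.88 m/s
throttle_to(4536): rpm ← 4536
adjust_airspeed(+5.42): V ← 1.88 +5.42 = 7.3 m/s
adjust_throttle(-955): rpm ← 4536 -955 = 3581
adjust_airspeed(+7.89): V ← 7.3 +7.89 = 15.19 m/s
adjust_throttle(+766): rpm ← 3581 +766 = 4347
final state: V = 15.19 m/s, rpm = 4347 → n = rpm/60 = 72.450000 rev/s
target J* = 0.8403; solve J* = V/(n·D) for n: n = V/(J*·D) = 15.19/(0.8403 × 2.163) = 8.357317 rev/s
rpm = 60·n = 501.439038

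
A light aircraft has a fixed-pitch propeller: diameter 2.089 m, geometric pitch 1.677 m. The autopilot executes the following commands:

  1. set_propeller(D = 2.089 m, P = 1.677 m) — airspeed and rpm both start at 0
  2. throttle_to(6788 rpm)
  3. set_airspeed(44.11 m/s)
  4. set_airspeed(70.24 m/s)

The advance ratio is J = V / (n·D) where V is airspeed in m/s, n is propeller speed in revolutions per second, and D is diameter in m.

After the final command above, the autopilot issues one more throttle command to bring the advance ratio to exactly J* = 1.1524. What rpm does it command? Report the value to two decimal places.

set_propeller: D = 2.089 m, P = 1.677 m (p = P/D = 0.802776); state ← (V=0, rpm=0)
throttle_to(6788): rpm ← 6788
set_airspeed(44.11): V ← 44.11 m/s
set_airspeed(70.24): V ← 70.24 m/s
final state: V = 70.24 m/s, rpm = 6788 → n = rpm/60 = 113.133333 rev/s
target J* = 1.1524; solve J* = V/(n·D) for n: n = V/(J*·D) = 70.24/(1.1524 × 2.089) = 29.177146 rev/s
rpm = 60·n = 1750.628779

rpm = 1750.63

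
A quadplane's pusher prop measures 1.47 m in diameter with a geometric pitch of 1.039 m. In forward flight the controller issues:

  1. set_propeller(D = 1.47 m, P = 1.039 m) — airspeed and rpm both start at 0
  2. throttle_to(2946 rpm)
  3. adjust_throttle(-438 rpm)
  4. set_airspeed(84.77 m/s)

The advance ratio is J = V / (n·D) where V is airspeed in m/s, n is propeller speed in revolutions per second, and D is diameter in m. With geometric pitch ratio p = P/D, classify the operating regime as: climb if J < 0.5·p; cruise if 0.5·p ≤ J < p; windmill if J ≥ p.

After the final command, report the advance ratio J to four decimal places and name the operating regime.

J = 1.3796, regime = windmill

set_propeller: D = 1.47 m, P = 1.039 m (p = P/D = 0.706803); state ← (V=0, rpm=0)
throttle_to(2946): rpm ← 2946
adjust_throttle(-438): rpm ← 2946 -438 = 2508
set_airspeed(84.77): V ← 84.77 m/s
final state: V = 84.77 m/s, rpm = 2508 → n = rpm/60 = 41.800000 rev/s
J = V / (n·D) = 84.77 / (41.800000 × 1.47) = 1.379585
regime bands: climb J<0.3534 | cruise [0.3534, 0.7068) | windmill J≥0.7068
J = 1.3796 → windmill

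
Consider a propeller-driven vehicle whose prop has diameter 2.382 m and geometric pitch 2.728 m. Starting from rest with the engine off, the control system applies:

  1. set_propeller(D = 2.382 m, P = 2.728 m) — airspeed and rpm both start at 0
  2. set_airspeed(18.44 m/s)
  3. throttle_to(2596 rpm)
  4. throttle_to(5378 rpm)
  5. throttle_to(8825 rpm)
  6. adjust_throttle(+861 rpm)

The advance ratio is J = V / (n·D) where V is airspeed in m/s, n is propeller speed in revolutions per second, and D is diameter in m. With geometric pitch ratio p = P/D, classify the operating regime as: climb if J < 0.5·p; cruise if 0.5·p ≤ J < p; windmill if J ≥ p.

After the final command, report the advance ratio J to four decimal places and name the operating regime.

set_propeller: D = 2.382 m, P = 2.728 m (p = P/D = 1.145256); state ← (V=0, rpm=0)
set_airspeed(18.44): V ← 18.44 m/s
throttle_to(2596): rpm ← 2596
throttle_to(5378): rpm ← 5378
throttle_to(8825): rpm ← 8825
adjust_throttle(+861): rpm ← 8825 +861 = 9686
final state: V = 18.44 m/s, rpm = 9686 → n = rpm/60 = 161.433333 rev/s
J = V / (n·D) = 18.44 / (161.433333 × 2.382) = 0.047954
regime bands: climb J<0.5726 | cruise [0.5726, 1.1453) | windmill J≥1.1453
J = 0.0480 → climb

J = 0.0480, regime = climb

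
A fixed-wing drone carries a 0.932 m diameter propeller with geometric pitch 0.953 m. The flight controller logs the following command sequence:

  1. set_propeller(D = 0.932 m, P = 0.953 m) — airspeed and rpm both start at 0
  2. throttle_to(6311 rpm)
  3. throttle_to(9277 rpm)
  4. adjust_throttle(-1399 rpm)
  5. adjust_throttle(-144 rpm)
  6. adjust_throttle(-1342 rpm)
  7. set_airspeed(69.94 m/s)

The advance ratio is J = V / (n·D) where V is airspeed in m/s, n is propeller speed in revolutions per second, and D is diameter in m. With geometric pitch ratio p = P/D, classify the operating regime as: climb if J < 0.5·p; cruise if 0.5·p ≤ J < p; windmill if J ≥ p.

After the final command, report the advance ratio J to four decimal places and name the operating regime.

J = 0.7044, regime = cruise

set_propeller: D = 0.932 m, P = 0.953 m (p = P/D = 1.022532); state ← (V=0, rpm=0)
throttle_to(6311): rpm ← 6311
throttle_to(9277): rpm ← 9277
adjust_throttle(-1399): rpm ← 9277 -1399 = 7878
adjust_throttle(-144): rpm ← 7878 -144 = 7734
adjust_throttle(-1342): rpm ← 7734 -1342 = 6392
set_airspeed(69.94): V ← 69.94 m/s
final state: V = 69.94 m/s, rpm = 6392 → n = rpm/60 = 106.533333 rev/s
J = V / (n·D) = 69.94 / (106.533333 × 0.932) = 0.704408
regime bands: climb J<0.5113 | cruise [0.5113, 1.0225) | windmill J≥1.0225
J = 0.7044 → cruise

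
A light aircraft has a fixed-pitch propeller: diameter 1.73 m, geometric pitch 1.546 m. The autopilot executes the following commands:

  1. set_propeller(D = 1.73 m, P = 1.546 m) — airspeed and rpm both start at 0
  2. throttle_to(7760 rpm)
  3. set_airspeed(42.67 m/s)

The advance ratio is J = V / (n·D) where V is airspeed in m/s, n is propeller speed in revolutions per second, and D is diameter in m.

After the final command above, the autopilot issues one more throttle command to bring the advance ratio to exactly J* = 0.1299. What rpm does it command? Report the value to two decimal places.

set_propeller: D = 1.73 m, P = 1.546 m (p = P/D = 0.893642); state ← (V=0, rpm=0)
throttle_to(7760): rpm ← 7760
set_airspeed(42.67): V ← 42.67 m/s
final state: V = 42.67 m/s, rpm = 7760 → n = rpm/60 = 129.333333 rev/s
target J* = 0.1299; solve J* = V/(n·D) for n: n = V/(J*·D) = 42.67/(0.1299 × 1.73) = 189.874826 rev/s
rpm = 60·n = 11392.489554

rpm = 11392.49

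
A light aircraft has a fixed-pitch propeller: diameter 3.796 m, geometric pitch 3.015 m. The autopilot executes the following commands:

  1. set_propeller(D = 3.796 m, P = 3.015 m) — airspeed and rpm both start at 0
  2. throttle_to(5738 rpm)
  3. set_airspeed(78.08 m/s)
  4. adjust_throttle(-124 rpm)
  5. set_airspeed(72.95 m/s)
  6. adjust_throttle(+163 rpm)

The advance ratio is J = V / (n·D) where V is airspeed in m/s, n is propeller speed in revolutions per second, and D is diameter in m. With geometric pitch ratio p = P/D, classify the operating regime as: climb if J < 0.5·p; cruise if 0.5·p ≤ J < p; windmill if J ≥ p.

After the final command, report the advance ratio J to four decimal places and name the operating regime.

set_propeller: D = 3.796 m, P = 3.015 m (p = P/D = 0.794257); state ← (V=0, rpm=0)
throttle_to(5738): rpm ← 5738
set_airspeed(78.08): V ← 78.08 m/s
adjust_throttle(-124): rpm ← 5738 -124 = 5614
set_airspeed(72.95): V ← 72.95 m/s
adjust_throttle(+163): rpm ← 5614 +163 = 5777
final state: V = 72.95 m/s, rpm = 5777 → n = rpm/60 = 96.283333 rev/s
J = V / (n·D) = 72.95 / (96.283333 × 3.796) = 0.199594
regime bands: climb J<0.3971 | cruise [0.3971, 0.7943) | windmill J≥0.7943
J = 0.1996 → climb

J = 0.1996, regime = climb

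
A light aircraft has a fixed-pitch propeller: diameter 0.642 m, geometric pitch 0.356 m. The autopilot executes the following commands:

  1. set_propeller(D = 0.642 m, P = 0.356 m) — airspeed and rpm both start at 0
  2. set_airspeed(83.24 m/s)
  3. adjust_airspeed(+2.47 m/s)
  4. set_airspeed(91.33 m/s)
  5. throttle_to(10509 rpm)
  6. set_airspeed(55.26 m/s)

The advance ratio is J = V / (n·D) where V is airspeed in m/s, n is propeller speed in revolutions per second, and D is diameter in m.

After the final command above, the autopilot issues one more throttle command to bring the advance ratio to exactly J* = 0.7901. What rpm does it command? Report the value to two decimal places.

set_propeller: D = 0.642 m, P = 0.356 m (p = P/D = 0.554517); state ← (V=0, rpm=0)
set_airspeed(83.24): V ← 83.24 m/s
adjust_airspeed(+2.47): V ← 83.24 +2.47 = 85.71 m/s
set_airspeed(91.33): V ← 91.33 m/s
throttle_to(10509): rpm ← 10509
set_airspeed(55.26): V ← 55.26 m/s
final state: V = 55.26 m/s, rpm = 10509 → n = rpm/60 = 175.150000 rev/s
target J* = 0.7901; solve J* = V/(n·D) for n: n = V/(J*·D) = 55.26/(0.7901 × 0.642) = 108.941610 rev/s
rpm = 60·n = 6536.496622

rpm = 6536.50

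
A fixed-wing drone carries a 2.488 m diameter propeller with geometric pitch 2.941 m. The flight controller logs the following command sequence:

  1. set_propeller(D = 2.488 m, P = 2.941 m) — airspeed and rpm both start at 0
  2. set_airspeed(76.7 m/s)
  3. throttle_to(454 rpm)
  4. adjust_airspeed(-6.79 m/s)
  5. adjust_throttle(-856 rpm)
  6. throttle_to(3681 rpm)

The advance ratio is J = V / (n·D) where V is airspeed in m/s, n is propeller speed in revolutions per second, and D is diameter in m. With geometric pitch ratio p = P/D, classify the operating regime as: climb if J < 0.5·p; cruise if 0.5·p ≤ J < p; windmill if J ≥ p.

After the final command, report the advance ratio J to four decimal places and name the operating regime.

set_propeller: D = 2.488 m, P = 2.941 m (p = P/D = 1.182074); state ← (V=0, rpm=0)
set_airspeed(76.7): V ← 76.7 m/s
throttle_to(454): rpm ← 454
adjust_airspeed(-6.79): V ← 76.7 -6.79 = 69.91 m/s
adjust_throttle(-856): rpm ← 454 -856 = -402
throttle_to(3681): rpm ← 3681
final state: V = 69.91 m/s, rpm = 3681 → n = rpm/60 = 61.350000 rev/s
J = V / (n·D) = 69.91 / (61.350000 × 2.488) = 0.458009
regime bands: climb J<0.5910 | cruise [0.5910, 1.1821) | windmill J≥1.1821
J = 0.4580 → climb

J = 0.4580, regime = climb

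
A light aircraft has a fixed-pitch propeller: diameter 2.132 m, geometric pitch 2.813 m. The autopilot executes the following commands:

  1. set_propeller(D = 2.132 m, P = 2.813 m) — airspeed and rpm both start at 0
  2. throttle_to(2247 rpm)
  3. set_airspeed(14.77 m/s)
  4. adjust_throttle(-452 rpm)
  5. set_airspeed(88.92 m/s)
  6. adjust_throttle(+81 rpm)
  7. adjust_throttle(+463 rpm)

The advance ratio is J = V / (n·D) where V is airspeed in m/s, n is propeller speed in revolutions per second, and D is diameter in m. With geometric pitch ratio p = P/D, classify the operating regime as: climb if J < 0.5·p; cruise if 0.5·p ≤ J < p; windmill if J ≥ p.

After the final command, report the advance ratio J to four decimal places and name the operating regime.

set_propeller: D = 2.132 m, P = 2.813 m (p = P/D = 1.319418); state ← (V=0, rpm=0)
throttle_to(2247): rpm ← 2247
set_airspeed(14.77): V ← 14.77 m/s
adjust_throttle(-452): rpm ← 2247 -452 = 1795
set_airspeed(88.92): V ← 88.92 m/s
adjust_throttle(+81): rpm ← 1795 +81 = 1876
adjust_throttle(+463): rpm ← 1876 +463 = 2339
final state: V = 88.92 m/s, rpm = 2339 → n = rpm/60 = 38.983333 rev/s
J = V / (n·D) = 88.92 / (38.983333 × 2.132) = 1.069876
regime bands: climb J<0.6597 | cruise [0.6597, 1.3194) | windmill J≥1.3194
J = 1.0699 → cruise

J = 1.0699, regime = cruise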